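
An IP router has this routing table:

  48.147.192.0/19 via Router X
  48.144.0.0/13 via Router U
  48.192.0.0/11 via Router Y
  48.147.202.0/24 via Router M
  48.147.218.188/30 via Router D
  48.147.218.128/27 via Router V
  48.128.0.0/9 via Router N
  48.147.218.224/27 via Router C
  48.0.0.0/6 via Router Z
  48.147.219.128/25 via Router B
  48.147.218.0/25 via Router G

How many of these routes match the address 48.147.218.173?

4

Prefixes containing 48.147.218.173:
  48.0.0.0/6 (48.0.0.0 - 51.255.255.255)
  48.128.0.0/9 (48.128.0.0 - 48.255.255.255)
  48.144.0.0/13 (48.144.0.0 - 48.151.255.255)
  48.147.192.0/19 (48.147.192.0 - 48.147.223.255)
Total matching entries: 4.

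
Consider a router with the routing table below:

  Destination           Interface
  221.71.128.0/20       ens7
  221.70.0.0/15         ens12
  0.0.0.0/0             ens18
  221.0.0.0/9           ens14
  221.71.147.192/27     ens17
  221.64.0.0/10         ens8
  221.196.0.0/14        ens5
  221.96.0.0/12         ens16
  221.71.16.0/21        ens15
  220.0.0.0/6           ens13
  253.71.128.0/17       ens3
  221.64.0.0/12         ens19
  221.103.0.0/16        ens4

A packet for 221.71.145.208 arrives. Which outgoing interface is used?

ens12

Routes whose prefix contains 221.71.145.208:
  0.0.0.0/0 (default, matches everything) -> ens18
  220.0.0.0/6 (220.0.0.0 - 223.255.255.255) -> ens13
  221.0.0.0/9 (221.0.0.0 - 221.127.255.255) -> ens14
  221.64.0.0/10 (221.64.0.0 - 221.127.255.255) -> ens8
  221.64.0.0/12 (221.64.0.0 - 221.79.255.255) -> ens19
  221.70.0.0/15 (221.70.0.0 - 221.71.255.255) -> ens12
More-specific entries that do NOT match:
  221.71.147.192/27 (221.71.147.192 - 221.71.147.223) does not contain 221.71.145.208
  221.71.16.0/21 (221.71.16.0 - 221.71.23.255) does not contain 221.71.145.208
  221.71.128.0/20 (221.71.128.0 - 221.71.143.255) does not contain 221.71.145.208
  253.71.128.0/17 (253.71.128.0 - 253.71.255.255) does not contain 221.71.145.208
  221.103.0.0/16 (221.103.0.0 - 221.103.255.255) does not contain 221.71.145.208
Longest matching prefix is /15 -> interface ens12.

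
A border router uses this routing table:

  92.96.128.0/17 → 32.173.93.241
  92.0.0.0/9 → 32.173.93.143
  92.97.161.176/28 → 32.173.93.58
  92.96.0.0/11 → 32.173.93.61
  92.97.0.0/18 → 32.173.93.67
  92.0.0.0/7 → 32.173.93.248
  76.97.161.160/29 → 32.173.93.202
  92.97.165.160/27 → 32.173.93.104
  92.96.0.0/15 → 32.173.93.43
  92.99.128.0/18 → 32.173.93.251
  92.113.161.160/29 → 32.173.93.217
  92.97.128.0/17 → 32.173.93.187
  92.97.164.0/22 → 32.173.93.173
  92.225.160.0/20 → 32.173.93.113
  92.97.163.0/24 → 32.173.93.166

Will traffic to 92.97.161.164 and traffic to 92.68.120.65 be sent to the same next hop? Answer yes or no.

92.97.161.164: longest match 92.97.128.0/17 -> 32.173.93.187
92.68.120.65: longest match 92.0.0.0/9 -> 32.173.93.143

no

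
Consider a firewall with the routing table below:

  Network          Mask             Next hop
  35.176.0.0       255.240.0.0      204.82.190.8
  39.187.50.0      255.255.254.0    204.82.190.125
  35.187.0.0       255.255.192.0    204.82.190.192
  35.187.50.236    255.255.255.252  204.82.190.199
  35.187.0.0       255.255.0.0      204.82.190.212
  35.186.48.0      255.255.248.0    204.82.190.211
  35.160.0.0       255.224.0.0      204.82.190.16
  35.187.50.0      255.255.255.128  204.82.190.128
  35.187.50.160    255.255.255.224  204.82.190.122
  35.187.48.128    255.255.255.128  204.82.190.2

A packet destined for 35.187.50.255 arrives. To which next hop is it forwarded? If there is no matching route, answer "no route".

204.82.190.192

Routes whose prefix contains 35.187.50.255:
  35.160.0.0/11 (35.160.0.0 - 35.191.255.255) -> 204.82.190.16
  35.176.0.0/12 (35.176.0.0 - 35.191.255.255) -> 204.82.190.8
  35.187.0.0/16 (35.187.0.0 - 35.187.255.255) -> 204.82.190.212
  35.187.0.0/18 (35.187.0.0 - 35.187.63.255) -> 204.82.190.192
More-specific entries that do NOT match:
  35.187.50.236/30 (35.187.50.236 - 35.187.50.239) does not contain 35.187.50.255
  35.187.50.160/27 (35.187.50.160 - 35.187.50.191) does not contain 35.187.50.255
  35.187.50.0/25 (35.187.50.0 - 35.187.50.127) does not contain 35.187.50.255
  35.187.48.128/25 (35.187.48.128 - 35.187.48.255) does not contain 35.187.50.255
  39.187.50.0/23 (39.187.50.0 - 39.187.51.255) does not contain 35.187.50.255
  35.186.48.0/21 (35.186.48.0 - 35.186.55.255) does not contain 35.187.50.255
Longest matching prefix is /18 -> next hop 204.82.190.192.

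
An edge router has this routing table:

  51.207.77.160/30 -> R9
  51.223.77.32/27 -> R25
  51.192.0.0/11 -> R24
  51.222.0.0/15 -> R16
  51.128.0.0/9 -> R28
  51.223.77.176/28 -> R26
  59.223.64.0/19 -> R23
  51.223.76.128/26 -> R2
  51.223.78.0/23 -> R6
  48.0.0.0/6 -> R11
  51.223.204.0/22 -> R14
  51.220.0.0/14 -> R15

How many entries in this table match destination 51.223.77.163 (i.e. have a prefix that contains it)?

5

Prefixes containing 51.223.77.163:
  48.0.0.0/6 (48.0.0.0 - 51.255.255.255)
  51.128.0.0/9 (51.128.0.0 - 51.255.255.255)
  51.192.0.0/11 (51.192.0.0 - 51.223.255.255)
  51.220.0.0/14 (51.220.0.0 - 51.223.255.255)
  51.222.0.0/15 (51.222.0.0 - 51.223.255.255)
Total matching entries: 5.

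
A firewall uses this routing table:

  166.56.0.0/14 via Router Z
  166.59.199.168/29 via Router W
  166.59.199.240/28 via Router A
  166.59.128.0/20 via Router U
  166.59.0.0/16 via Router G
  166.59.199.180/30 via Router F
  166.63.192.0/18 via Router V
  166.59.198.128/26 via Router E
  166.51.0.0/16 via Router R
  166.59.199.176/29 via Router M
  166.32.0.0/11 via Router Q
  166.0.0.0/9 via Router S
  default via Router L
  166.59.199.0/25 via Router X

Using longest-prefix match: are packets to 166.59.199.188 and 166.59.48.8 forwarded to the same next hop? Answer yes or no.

yes

166.59.199.188: longest match 166.59.0.0/16 -> Router G
166.59.48.8: longest match 166.59.0.0/16 -> Router G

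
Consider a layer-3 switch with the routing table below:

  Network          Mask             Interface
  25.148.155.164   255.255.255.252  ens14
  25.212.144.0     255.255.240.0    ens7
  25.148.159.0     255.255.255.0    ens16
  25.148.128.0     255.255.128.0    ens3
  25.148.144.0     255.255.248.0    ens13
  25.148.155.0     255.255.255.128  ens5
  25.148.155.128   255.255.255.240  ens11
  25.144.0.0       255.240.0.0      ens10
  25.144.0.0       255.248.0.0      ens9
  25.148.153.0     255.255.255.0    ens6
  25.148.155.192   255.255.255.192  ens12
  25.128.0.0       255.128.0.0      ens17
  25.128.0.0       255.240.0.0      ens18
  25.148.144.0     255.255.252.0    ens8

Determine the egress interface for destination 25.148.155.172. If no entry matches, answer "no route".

ens3

Routes whose prefix contains 25.148.155.172:
  25.128.0.0/9 (25.128.0.0 - 25.255.255.255) -> ens17
  25.144.0.0/12 (25.144.0.0 - 25.159.255.255) -> ens10
  25.144.0.0/13 (25.144.0.0 - 25.151.255.255) -> ens9
  25.148.128.0/17 (25.148.128.0 - 25.148.255.255) -> ens3
More-specific entries that do NOT match:
  25.148.155.164/30 (25.148.155.164 - 25.148.155.167) does not contain 25.148.155.172
  25.148.155.128/28 (25.148.155.128 - 25.148.155.143) does not contain 25.148.155.172
  25.148.155.192/26 (25.148.155.192 - 25.148.155.255) does not contain 25.148.155.172
  25.148.155.0/25 (25.148.155.0 - 25.148.155.127) does not contain 25.148.155.172
  25.148.159.0/24 (25.148.159.0 - 25.148.159.255) does not contain 25.148.155.172
  25.148.153.0/24 (25.148.153.0 - 25.148.153.255) does not contain 25.148.155.172
  25.148.144.0/22 (25.148.144.0 - 25.148.147.255) does not contain 25.148.155.172
  25.148.144.0/21 (25.148.144.0 - 25.148.151.255) does not contain 25.148.155.172
  25.212.144.0/20 (25.212.144.0 - 25.212.159.255) does not contain 25.148.155.172
Longest matching prefix is /17 -> interface ens3.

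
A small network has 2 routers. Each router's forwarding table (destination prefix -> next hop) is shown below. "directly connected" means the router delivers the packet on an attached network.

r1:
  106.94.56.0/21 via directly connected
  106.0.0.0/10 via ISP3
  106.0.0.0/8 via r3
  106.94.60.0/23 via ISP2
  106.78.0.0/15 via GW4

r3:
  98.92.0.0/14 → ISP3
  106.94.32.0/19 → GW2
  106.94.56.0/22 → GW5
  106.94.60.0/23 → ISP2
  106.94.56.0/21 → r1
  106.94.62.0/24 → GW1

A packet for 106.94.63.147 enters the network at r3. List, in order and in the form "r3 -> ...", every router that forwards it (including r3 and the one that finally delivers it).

r3 -> r1

At r3: longest match for 106.94.63.147 is 106.94.56.0/21 -> r1
At r1: longest match for 106.94.63.147 is 106.94.56.0/21 -> directly connected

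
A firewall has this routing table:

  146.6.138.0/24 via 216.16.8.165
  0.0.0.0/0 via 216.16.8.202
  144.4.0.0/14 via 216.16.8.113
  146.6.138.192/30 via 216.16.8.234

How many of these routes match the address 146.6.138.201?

Prefixes containing 146.6.138.201:
  0.0.0.0/0 (default, matches everything)
  146.6.138.0/24 (146.6.138.0 - 146.6.138.255)
Total matching entries: 2.

2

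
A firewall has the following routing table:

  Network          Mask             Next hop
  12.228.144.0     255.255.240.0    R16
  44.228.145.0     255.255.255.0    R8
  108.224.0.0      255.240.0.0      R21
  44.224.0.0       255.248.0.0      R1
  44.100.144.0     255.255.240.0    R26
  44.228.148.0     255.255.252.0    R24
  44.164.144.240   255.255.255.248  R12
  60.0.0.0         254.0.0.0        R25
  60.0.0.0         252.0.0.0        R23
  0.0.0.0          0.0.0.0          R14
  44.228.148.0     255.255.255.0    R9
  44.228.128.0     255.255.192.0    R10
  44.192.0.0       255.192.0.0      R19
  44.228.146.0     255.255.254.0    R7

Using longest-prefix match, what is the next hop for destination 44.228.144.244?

R10

Routes whose prefix contains 44.228.144.244:
  0.0.0.0/0 (default, matches everything) -> R14
  44.192.0.0/10 (44.192.0.0 - 44.255.255.255) -> R19
  44.224.0.0/13 (44.224.0.0 - 44.231.255.255) -> R1
  44.228.128.0/18 (44.228.128.0 - 44.228.191.255) -> R10
More-specific entries that do NOT match:
  44.164.144.240/29 (44.164.144.240 - 44.164.144.247) does not contain 44.228.144.244
  44.228.145.0/24 (44.228.145.0 - 44.228.145.255) does not contain 44.228.144.244
  44.228.148.0/24 (44.228.148.0 - 44.228.148.255) does not contain 44.228.144.244
  44.228.146.0/23 (44.228.146.0 - 44.228.147.255) does not contain 44.228.144.244
  44.228.148.0/22 (44.228.148.0 - 44.228.151.255) does not contain 44.228.144.244
  12.228.144.0/20 (12.228.144.0 - 12.228.159.255) does not contain 44.228.144.244
  44.100.144.0/20 (44.100.144.0 - 44.100.159.255) does not contain 44.228.144.244
Longest matching prefix is /18 -> next hop R10.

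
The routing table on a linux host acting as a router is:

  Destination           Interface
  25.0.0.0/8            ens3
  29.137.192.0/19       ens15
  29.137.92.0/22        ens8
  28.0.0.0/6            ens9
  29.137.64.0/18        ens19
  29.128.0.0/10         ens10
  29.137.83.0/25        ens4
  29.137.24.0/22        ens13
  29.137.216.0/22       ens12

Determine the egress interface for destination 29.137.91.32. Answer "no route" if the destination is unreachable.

ens19

Routes whose prefix contains 29.137.91.32:
  28.0.0.0/6 (28.0.0.0 - 31.255.255.255) -> ens9
  29.128.0.0/10 (29.128.0.0 - 29.191.255.255) -> ens10
  29.137.64.0/18 (29.137.64.0 - 29.137.127.255) -> ens19
More-specific entries that do NOT match:
  29.137.83.0/25 (29.137.83.0 - 29.137.83.127) does not contain 29.137.91.32
  29.137.92.0/22 (29.137.92.0 - 29.137.95.255) does not contain 29.137.91.32
  29.137.24.0/22 (29.137.24.0 - 29.137.27.255) does not contain 29.137.91.32
  29.137.216.0/22 (29.137.216.0 - 29.137.219.255) does not contain 29.137.91.32
  29.137.192.0/19 (29.137.192.0 - 29.137.223.255) does not contain 29.137.91.32
Longest matching prefix is /18 -> interface ens19.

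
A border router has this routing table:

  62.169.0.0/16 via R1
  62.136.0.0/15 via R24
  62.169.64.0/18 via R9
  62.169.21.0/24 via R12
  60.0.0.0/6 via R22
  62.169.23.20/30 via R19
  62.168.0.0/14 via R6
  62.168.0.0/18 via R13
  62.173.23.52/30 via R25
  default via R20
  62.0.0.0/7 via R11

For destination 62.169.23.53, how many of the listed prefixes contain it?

Prefixes containing 62.169.23.53:
  0.0.0.0/0 (default, matches everything)
  60.0.0.0/6 (60.0.0.0 - 63.255.255.255)
  62.0.0.0/7 (62.0.0.0 - 63.255.255.255)
  62.168.0.0/14 (62.168.0.0 - 62.171.255.255)
  62.169.0.0/16 (62.169.0.0 - 62.169.255.255)
Total matching entries: 5.

5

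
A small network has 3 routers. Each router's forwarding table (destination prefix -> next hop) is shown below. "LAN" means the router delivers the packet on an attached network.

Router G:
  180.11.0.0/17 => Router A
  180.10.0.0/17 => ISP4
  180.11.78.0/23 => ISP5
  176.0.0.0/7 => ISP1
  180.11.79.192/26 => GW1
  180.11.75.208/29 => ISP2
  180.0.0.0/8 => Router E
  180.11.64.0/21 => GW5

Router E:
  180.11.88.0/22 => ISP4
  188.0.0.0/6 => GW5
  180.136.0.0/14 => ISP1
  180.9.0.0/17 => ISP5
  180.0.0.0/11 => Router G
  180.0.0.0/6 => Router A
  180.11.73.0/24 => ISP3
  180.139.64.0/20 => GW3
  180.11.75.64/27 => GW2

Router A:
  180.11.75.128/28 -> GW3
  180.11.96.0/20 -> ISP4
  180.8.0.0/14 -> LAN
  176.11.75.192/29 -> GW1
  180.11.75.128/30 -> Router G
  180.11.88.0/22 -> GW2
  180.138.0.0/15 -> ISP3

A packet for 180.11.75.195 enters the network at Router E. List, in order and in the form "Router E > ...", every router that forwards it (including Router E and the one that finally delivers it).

Router E > Router G > Router A

At Router E: longest match for 180.11.75.195 is 180.0.0.0/11 -> Router G
At Router G: longest match for 180.11.75.195 is 180.11.0.0/17 -> Router A
At Router A: longest match for 180.11.75.195 is 180.8.0.0/14 -> LAN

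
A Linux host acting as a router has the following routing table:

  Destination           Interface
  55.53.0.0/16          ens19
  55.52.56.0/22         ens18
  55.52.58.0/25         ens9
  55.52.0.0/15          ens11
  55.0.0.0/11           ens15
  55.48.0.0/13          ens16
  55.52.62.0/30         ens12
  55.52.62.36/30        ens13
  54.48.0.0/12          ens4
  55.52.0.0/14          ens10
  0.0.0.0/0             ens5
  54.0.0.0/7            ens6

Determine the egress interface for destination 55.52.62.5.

ens11

Routes whose prefix contains 55.52.62.5:
  0.0.0.0/0 (default, matches everything) -> ens5
  54.0.0.0/7 (54.0.0.0 - 55.255.255.255) -> ens6
  55.48.0.0/13 (55.48.0.0 - 55.55.255.255) -> ens16
  55.52.0.0/14 (55.52.0.0 - 55.55.255.255) -> ens10
  55.52.0.0/15 (55.52.0.0 - 55.53.255.255) -> ens11
More-specific entries that do NOT match:
  55.52.62.0/30 (55.52.62.0 - 55.52.62.3) does not contain 55.52.62.5
  55.52.62.36/30 (55.52.62.36 - 55.52.62.39) does not contain 55.52.62.5
  55.52.58.0/25 (55.52.58.0 - 55.52.58.127) does not contain 55.52.62.5
  55.52.56.0/22 (55.52.56.0 - 55.52.59.255) does not contain 55.52.62.5
  55.53.0.0/16 (55.53.0.0 - 55.53.255.255) does not contain 55.52.62.5
Longest matching prefix is /15 -> interface ens11.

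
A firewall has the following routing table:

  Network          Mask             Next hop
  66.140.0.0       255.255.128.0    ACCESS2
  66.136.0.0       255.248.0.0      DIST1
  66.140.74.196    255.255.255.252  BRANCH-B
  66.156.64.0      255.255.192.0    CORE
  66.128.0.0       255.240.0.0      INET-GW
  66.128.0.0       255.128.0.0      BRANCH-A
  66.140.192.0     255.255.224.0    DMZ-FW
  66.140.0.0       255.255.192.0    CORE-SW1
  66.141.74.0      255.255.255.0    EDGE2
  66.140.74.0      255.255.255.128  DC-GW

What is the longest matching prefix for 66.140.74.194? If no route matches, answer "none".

Entries matching 66.140.74.194:
  66.128.0.0/9 (66.128.0.0 - 66.255.255.255)
  66.128.0.0/12 (66.128.0.0 - 66.143.255.255)
  66.136.0.0/13 (66.136.0.0 - 66.143.255.255)
  66.140.0.0/17 (66.140.0.0 - 66.140.127.255)
Most specific is 66.140.0.0/17.

66.140.0.0/17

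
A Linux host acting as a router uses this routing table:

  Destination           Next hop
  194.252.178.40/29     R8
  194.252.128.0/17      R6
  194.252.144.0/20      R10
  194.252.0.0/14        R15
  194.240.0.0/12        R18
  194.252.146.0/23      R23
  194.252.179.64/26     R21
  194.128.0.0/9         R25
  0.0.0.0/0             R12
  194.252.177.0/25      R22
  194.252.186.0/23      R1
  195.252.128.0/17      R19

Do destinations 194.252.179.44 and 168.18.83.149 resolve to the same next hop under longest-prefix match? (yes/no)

194.252.179.44: longest match 194.252.128.0/17 -> R6
168.18.83.149: longest match 0.0.0.0/0 -> R12

no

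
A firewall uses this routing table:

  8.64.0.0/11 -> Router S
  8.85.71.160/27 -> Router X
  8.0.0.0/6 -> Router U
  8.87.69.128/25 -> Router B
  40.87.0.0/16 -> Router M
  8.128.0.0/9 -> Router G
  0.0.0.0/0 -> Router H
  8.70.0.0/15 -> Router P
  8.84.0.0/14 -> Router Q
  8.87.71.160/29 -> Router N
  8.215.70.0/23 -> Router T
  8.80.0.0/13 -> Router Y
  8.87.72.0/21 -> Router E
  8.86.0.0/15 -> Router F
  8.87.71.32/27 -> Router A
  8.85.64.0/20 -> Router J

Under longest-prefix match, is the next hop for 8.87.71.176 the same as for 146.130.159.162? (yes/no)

no

8.87.71.176: longest match 8.86.0.0/15 -> Router F
146.130.159.162: longest match 0.0.0.0/0 -> Router H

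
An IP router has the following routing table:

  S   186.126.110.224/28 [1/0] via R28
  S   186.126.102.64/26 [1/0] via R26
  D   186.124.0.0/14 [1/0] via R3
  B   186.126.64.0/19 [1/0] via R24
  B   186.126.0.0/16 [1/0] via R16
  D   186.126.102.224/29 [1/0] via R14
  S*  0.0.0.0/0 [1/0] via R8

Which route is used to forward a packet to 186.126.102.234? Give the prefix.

Entries matching 186.126.102.234:
  0.0.0.0/0 (default, matches everything)
  186.124.0.0/14 (186.124.0.0 - 186.127.255.255)
  186.126.0.0/16 (186.126.0.0 - 186.126.255.255)
Most specific is 186.126.0.0/16.

186.126.0.0/16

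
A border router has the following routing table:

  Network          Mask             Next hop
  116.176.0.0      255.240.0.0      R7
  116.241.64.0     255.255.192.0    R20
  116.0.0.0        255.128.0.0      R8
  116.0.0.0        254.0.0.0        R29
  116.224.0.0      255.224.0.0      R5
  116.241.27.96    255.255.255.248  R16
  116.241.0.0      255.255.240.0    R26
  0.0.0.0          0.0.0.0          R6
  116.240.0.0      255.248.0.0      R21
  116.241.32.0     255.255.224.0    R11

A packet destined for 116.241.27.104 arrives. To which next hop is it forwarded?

Routes whose prefix contains 116.241.27.104:
  0.0.0.0/0 (default, matches everything) -> R6
  116.0.0.0/7 (116.0.0.0 - 117.255.255.255) -> R29
  116.224.0.0/11 (116.224.0.0 - 116.255.255.255) -> R5
  116.240.0.0/13 (116.240.0.0 - 116.247.255.255) -> R21
More-specific entries that do NOT match:
  116.241.27.96/29 (116.241.27.96 - 116.241.27.103) does not contain 116.241.27.104
  116.241.0.0/20 (116.241.0.0 - 116.241.15.255) does not contain 116.241.27.104
  116.241.32.0/19 (116.241.32.0 - 116.241.63.255) does not contain 116.241.27.104
  116.241.64.0/18 (116.241.64.0 - 116.241.127.255) does not contain 116.241.27.104
Longest matching prefix is /13 -> next hop R21.

R21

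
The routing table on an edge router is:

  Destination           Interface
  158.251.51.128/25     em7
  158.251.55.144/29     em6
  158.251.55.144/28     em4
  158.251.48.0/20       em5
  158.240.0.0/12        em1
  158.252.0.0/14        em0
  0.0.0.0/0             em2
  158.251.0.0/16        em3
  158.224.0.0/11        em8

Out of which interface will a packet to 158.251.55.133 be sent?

Routes whose prefix contains 158.251.55.133:
  0.0.0.0/0 (default, matches everything) -> em2
  158.224.0.0/11 (158.224.0.0 - 158.255.255.255) -> em8
  158.240.0.0/12 (158.240.0.0 - 158.255.255.255) -> em1
  158.251.0.0/16 (158.251.0.0 - 158.251.255.255) -> em3
  158.251.48.0/20 (158.251.48.0 - 158.251.63.255) -> em5
More-specific entries that do NOT match:
  158.251.55.144/29 (158.251.55.144 - 158.251.55.151) does not contain 158.251.55.133
  158.251.55.144/28 (158.251.55.144 - 158.251.55.159) does not contain 158.251.55.133
  158.251.51.128/25 (158.251.51.128 - 158.251.51.255) does not contain 158.251.55.133
Longest matching prefix is /20 -> interface em5.

em5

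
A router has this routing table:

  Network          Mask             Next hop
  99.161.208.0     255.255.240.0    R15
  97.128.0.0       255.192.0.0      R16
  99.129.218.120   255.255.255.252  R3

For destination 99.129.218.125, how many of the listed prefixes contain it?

No listed prefix contains 99.129.218.125.
Total matching entries: 0.

0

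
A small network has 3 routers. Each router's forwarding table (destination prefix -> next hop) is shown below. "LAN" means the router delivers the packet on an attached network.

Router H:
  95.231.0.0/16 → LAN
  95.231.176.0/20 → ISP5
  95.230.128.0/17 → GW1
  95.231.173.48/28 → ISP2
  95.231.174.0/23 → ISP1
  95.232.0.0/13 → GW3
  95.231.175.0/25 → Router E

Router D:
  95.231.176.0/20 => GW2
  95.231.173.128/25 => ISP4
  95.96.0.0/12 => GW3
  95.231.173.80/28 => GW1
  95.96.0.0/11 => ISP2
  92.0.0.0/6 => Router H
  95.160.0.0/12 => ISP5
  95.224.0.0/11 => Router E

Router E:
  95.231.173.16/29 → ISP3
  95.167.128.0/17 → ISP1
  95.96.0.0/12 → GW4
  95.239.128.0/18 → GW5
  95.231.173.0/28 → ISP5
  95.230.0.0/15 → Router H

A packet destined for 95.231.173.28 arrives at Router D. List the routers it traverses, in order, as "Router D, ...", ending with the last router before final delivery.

At Router D: longest match for 95.231.173.28 is 95.224.0.0/11 -> Router E
At Router E: longest match for 95.231.173.28 is 95.230.0.0/15 -> Router H
At Router H: longest match for 95.231.173.28 is 95.231.0.0/16 -> LAN

Router D, Router E, Router H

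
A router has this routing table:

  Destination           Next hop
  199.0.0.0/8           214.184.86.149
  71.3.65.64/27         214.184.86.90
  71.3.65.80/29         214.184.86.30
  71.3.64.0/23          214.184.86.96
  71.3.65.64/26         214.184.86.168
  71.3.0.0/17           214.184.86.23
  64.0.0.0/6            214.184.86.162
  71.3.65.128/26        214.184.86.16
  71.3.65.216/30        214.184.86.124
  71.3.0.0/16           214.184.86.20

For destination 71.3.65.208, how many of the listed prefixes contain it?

3

Prefixes containing 71.3.65.208:
  71.3.0.0/16 (71.3.0.0 - 71.3.255.255)
  71.3.0.0/17 (71.3.0.0 - 71.3.127.255)
  71.3.64.0/23 (71.3.64.0 - 71.3.65.255)
Total matching entries: 3.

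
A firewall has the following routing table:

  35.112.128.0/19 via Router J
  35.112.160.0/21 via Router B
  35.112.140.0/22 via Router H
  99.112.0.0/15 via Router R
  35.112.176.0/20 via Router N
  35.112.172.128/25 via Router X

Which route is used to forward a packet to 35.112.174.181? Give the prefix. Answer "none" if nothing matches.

none

35.112.174.181 is outside every listed prefix and there is no default route.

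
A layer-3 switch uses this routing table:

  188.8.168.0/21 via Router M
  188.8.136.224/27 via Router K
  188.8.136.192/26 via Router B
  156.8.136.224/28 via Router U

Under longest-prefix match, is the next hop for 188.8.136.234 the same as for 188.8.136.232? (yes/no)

yes

188.8.136.234: longest match 188.8.136.224/27 -> Router K
188.8.136.232: longest match 188.8.136.224/27 -> Router K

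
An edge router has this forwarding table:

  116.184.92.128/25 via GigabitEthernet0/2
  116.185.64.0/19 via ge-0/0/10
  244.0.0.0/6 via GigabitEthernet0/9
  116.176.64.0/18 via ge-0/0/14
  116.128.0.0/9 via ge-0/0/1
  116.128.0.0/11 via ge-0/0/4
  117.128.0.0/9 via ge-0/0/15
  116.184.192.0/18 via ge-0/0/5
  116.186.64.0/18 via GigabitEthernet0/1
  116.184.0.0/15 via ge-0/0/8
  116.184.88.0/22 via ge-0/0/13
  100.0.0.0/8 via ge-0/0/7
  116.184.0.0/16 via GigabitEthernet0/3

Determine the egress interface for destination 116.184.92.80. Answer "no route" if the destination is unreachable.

GigabitEthernet0/3

Routes whose prefix contains 116.184.92.80:
  116.128.0.0/9 (116.128.0.0 - 116.255.255.255) -> ge-0/0/1
  116.184.0.0/15 (116.184.0.0 - 116.185.255.255) -> ge-0/0/8
  116.184.0.0/16 (116.184.0.0 - 116.184.255.255) -> GigabitEthernet0/3
More-specific entries that do NOT match:
  116.184.92.128/25 (116.184.92.128 - 116.184.92.255) does not contain 116.184.92.80
  116.184.88.0/22 (116.184.88.0 - 116.184.91.255) does not contain 116.184.92.80
  116.185.64.0/19 (116.185.64.0 - 116.185.95.255) does not contain 116.184.92.80
  116.176.64.0/18 (116.176.64.0 - 116.176.127.255) does not contain 116.184.92.80
  116.184.192.0/18 (116.184.192.0 - 116.184.255.255) does not contain 116.184.92.80
  116.186.64.0/18 (116.186.64.0 - 116.186.127.255) does not contain 116.184.92.80
Longest matching prefix is /16 -> interface GigabitEthernet0/3.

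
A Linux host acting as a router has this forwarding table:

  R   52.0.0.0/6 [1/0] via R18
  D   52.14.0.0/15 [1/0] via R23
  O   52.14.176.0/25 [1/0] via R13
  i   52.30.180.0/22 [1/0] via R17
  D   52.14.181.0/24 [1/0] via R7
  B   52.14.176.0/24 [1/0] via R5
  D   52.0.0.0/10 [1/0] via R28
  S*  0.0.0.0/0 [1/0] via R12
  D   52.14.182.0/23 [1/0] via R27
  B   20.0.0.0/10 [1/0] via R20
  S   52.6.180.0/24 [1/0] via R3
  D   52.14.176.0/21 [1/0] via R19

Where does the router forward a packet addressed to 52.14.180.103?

Routes whose prefix contains 52.14.180.103:
  0.0.0.0/0 (default, matches everything) -> R12
  52.0.0.0/6 (52.0.0.0 - 55.255.255.255) -> R18
  52.0.0.0/10 (52.0.0.0 - 52.63.255.255) -> R28
  52.14.0.0/15 (52.14.0.0 - 52.15.255.255) -> R23
  52.14.176.0/21 (52.14.176.0 - 52.14.183.255) -> R19
More-specific entries that do NOT match:
  52.14.176.0/25 (52.14.176.0 - 52.14.176.127) does not contain 52.14.180.103
  52.14.181.0/24 (52.14.181.0 - 52.14.181.255) does not contain 52.14.180.103
  52.14.176.0/24 (52.14.176.0 - 52.14.176.255) does not contain 52.14.180.103
  52.6.180.0/24 (52.6.180.0 - 52.6.180.255) does not contain 52.14.180.103
  52.14.182.0/23 (52.14.182.0 - 52.14.183.255) does not contain 52.14.180.103
  52.30.180.0/22 (52.30.180.0 - 52.30.183.255) does not contain 52.14.180.103
Longest matching prefix is /21 -> next hop R19.

R19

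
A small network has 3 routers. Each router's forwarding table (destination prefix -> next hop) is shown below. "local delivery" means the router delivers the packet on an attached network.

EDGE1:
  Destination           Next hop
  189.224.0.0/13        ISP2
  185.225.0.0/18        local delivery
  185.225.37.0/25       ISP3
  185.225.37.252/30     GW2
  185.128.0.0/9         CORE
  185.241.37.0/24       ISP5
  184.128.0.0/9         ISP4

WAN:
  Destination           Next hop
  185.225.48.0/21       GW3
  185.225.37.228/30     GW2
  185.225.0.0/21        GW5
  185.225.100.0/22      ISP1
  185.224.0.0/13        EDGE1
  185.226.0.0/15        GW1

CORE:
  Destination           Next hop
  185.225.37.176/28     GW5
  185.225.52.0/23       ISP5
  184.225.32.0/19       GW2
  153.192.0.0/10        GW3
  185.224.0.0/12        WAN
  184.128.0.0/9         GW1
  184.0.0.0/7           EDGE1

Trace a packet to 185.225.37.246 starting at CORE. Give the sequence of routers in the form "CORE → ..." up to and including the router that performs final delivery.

CORE → WAN → EDGE1

At CORE: longest match for 185.225.37.246 is 185.224.0.0/12 -> WAN
At WAN: longest match for 185.225.37.246 is 185.224.0.0/13 -> EDGE1
At EDGE1: longest match for 185.225.37.246 is 185.225.0.0/18 -> local delivery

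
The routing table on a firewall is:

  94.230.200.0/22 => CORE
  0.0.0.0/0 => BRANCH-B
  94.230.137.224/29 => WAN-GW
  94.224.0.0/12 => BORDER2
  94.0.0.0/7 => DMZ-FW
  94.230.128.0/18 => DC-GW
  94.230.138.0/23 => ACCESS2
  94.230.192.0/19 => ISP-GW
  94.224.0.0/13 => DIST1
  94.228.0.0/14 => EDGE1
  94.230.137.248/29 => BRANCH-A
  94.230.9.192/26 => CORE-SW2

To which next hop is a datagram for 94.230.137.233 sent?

DC-GW

Routes whose prefix contains 94.230.137.233:
  0.0.0.0/0 (default, matches everything) -> BRANCH-B
  94.0.0.0/7 (94.0.0.0 - 95.255.255.255) -> DMZ-FW
  94.224.0.0/12 (94.224.0.0 - 94.239.255.255) -> BORDER2
  94.224.0.0/13 (94.224.0.0 - 94.231.255.255) -> DIST1
  94.228.0.0/14 (94.228.0.0 - 94.231.255.255) -> EDGE1
  94.230.128.0/18 (94.230.128.0 - 94.230.191.255) -> DC-GW
More-specific entries that do NOT match:
  94.230.137.224/29 (94.230.137.224 - 94.230.137.231) does not contain 94.230.137.233
  94.230.137.248/29 (94.230.137.248 - 94.230.137.255) does not contain 94.230.137.233
  94.230.9.192/26 (94.230.9.192 - 94.230.9.255) does not contain 94.230.137.233
  94.230.138.0/23 (94.230.138.0 - 94.230.139.255) does not contain 94.230.137.233
  94.230.200.0/22 (94.230.200.0 - 94.230.203.255) does not contain 94.230.137.233
  94.230.192.0/19 (94.230.192.0 - 94.230.223.255) does not contain 94.230.137.233
Longest matching prefix is /18 -> next hop DC-GW.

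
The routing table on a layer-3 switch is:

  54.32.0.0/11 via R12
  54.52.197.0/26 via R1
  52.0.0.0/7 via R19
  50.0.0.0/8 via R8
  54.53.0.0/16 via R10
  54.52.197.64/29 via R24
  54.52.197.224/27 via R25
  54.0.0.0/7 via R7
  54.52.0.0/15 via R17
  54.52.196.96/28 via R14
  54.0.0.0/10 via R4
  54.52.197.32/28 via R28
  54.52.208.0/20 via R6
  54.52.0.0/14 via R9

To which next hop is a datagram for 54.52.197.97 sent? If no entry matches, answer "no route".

Routes whose prefix contains 54.52.197.97:
  54.0.0.0/7 (54.0.0.0 - 55.255.255.255) -> R7
  54.0.0.0/10 (54.0.0.0 - 54.63.255.255) -> R4
  54.32.0.0/11 (54.32.0.0 - 54.63.255.255) -> R12
  54.52.0.0/14 (54.52.0.0 - 54.55.255.255) -> R9
  54.52.0.0/15 (54.52.0.0 - 54.53.255.255) -> R17
More-specific entries that do NOT match:
  54.52.197.64/29 (54.52.197.64 - 54.52.197.71) does not contain 54.52.197.97
  54.52.196.96/28 (54.52.196.96 - 54.52.196.111) does not contain 54.52.197.97
  54.52.197.32/28 (54.52.197.32 - 54.52.197.47) does not contain 54.52.197.97
  54.52.197.224/27 (54.52.197.224 - 54.52.197.255) does not contain 54.52.197.97
  54.52.197.0/26 (54.52.197.0 - 54.52.197.63) does not contain 54.52.197.97
  54.52.208.0/20 (54.52.208.0 - 54.52.223.255) does not contain 54.52.197.97
  54.53.0.0/16 (54.53.0.0 - 54.53.255.255) does not contain 54.52.197.97
Longest matching prefix is /15 -> next hop R17.

R17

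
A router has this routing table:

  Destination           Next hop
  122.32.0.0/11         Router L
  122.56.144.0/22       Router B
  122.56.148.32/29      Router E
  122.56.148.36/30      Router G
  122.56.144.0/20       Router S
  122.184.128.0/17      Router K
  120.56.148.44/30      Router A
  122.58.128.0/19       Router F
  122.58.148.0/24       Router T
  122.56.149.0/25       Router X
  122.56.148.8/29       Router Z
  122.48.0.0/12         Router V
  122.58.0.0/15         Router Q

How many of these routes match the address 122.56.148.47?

Prefixes containing 122.56.148.47:
  122.32.0.0/11 (122.32.0.0 - 122.63.255.255)
  122.48.0.0/12 (122.48.0.0 - 122.63.255.255)
  122.56.144.0/20 (122.56.144.0 - 122.56.159.255)
Total matching entries: 3.

3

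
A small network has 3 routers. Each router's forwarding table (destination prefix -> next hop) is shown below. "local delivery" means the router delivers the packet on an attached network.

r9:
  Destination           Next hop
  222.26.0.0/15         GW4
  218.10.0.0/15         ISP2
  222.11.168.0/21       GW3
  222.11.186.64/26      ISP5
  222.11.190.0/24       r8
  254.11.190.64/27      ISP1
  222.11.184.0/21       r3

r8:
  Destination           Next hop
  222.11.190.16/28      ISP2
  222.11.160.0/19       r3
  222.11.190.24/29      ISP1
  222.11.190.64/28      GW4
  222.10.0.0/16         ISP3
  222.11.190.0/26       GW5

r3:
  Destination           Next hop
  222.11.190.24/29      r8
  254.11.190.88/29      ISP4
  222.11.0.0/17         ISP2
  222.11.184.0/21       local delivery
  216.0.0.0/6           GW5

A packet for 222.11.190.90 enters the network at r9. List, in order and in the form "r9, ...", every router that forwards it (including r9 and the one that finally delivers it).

r9, r8, r3

At r9: longest match for 222.11.190.90 is 222.11.190.0/24 -> r8
At r8: longest match for 222.11.190.90 is 222.11.160.0/19 -> r3
At r3: longest match for 222.11.190.90 is 222.11.184.0/21 -> local delivery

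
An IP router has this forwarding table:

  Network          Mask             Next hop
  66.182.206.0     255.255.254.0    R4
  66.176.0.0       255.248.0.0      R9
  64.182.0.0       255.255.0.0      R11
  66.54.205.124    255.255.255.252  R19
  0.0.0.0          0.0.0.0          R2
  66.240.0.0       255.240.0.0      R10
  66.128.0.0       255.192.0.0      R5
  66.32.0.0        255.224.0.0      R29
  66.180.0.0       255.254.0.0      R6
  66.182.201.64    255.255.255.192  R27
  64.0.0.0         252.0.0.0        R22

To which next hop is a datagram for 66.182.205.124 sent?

R9

Routes whose prefix contains 66.182.205.124:
  0.0.0.0/0 (default, matches everything) -> R2
  64.0.0.0/6 (64.0.0.0 - 67.255.255.255) -> R22
  66.128.0.0/10 (66.128.0.0 - 66.191.255.255) -> R5
  66.176.0.0/13 (66.176.0.0 - 66.183.255.255) -> R9
More-specific entries that do NOT match:
  66.54.205.124/30 (66.54.205.124 - 66.54.205.127) does not contain 66.182.205.124
  66.182.201.64/26 (66.182.201.64 - 66.182.201.127) does not contain 66.182.205.124
  66.182.206.0/23 (66.182.206.0 - 66.182.207.255) does not contain 66.182.205.124
  64.182.0.0/16 (64.182.0.0 - 64.182.255.255) does not contain 66.182.205.124
  66.180.0.0/15 (66.180.0.0 - 66.181.255.255) does not contain 66.182.205.124
Longest matching prefix is /13 -> next hop R9.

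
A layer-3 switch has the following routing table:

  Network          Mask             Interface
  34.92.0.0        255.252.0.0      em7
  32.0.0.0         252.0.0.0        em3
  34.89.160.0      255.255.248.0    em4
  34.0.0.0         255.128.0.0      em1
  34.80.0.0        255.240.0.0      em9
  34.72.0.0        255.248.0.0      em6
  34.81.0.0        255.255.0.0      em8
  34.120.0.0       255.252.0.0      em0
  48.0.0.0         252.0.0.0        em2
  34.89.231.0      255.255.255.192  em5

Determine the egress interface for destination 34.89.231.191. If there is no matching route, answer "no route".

em9

Routes whose prefix contains 34.89.231.191:
  32.0.0.0/6 (32.0.0.0 - 35.255.255.255) -> em3
  34.0.0.0/9 (34.0.0.0 - 34.127.255.255) -> em1
  34.80.0.0/12 (34.80.0.0 - 34.95.255.255) -> em9
More-specific entries that do NOT match:
  34.89.231.0/26 (34.89.231.0 - 34.89.231.63) does not contain 34.89.231.191
  34.89.160.0/21 (34.89.160.0 - 34.89.167.255) does not contain 34.89.231.191
  34.81.0.0/16 (34.81.0.0 - 34.81.255.255) does not contain 34.89.231.191
  34.92.0.0/14 (34.92.0.0 - 34.95.255.255) does not contain 34.89.231.191
  34.120.0.0/14 (34.120.0.0 - 34.123.255.255) does not contain 34.89.231.191
  34.72.0.0/13 (34.72.0.0 - 34.79.255.255) does not contain 34.89.231.191
Longest matching prefix is /12 -> interface em9.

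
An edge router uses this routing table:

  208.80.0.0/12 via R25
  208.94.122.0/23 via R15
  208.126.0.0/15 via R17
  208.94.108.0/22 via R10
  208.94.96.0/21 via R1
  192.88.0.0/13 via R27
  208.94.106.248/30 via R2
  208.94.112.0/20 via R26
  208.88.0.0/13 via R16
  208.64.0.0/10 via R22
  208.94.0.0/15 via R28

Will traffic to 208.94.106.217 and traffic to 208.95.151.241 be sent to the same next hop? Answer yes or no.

yes

208.94.106.217: longest match 208.94.0.0/15 -> R28
208.95.151.241: longest match 208.94.0.0/15 -> R28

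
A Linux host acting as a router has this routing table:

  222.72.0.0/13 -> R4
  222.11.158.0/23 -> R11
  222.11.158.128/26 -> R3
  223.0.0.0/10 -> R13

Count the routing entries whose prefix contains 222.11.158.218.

1

Prefixes containing 222.11.158.218:
  222.11.158.0/23 (222.11.158.0 - 222.11.159.255)
Total matching entries: 1.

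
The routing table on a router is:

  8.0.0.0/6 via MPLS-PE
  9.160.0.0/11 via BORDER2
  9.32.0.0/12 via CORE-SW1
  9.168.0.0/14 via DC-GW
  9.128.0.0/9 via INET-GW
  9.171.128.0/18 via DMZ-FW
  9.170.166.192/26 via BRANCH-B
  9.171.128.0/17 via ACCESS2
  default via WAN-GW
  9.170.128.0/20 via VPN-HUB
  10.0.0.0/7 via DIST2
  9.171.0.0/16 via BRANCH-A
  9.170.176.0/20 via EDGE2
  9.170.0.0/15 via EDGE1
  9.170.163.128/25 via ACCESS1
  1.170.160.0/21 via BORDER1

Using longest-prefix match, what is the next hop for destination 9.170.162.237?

EDGE1

Routes whose prefix contains 9.170.162.237:
  0.0.0.0/0 (default, matches everything) -> WAN-GW
  8.0.0.0/6 (8.0.0.0 - 11.255.255.255) -> MPLS-PE
  9.128.0.0/9 (9.128.0.0 - 9.255.255.255) -> INET-GW
  9.160.0.0/11 (9.160.0.0 - 9.191.255.255) -> BORDER2
  9.168.0.0/14 (9.168.0.0 - 9.171.255.255) -> DC-GW
  9.170.0.0/15 (9.170.0.0 - 9.171.255.255) -> EDGE1
More-specific entries that do NOT match:
  9.170.166.192/26 (9.170.166.192 - 9.170.166.255) does not contain 9.170.162.237
  9.170.163.128/25 (9.170.163.128 - 9.170.163.255) does not contain 9.170.162.237
  1.170.160.0/21 (1.170.160.0 - 1.170.167.255) does not contain 9.170.162.237
  9.170.128.0/20 (9.170.128.0 - 9.170.143.255) does not contain 9.170.162.237
  9.170.176.0/20 (9.170.176.0 - 9.170.191.255) does not contain 9.170.162.237
  9.171.128.0/18 (9.171.128.0 - 9.171.191.255) does not contain 9.170.162.237
  9.171.128.0/17 (9.171.128.0 - 9.171.255.255) does not contain 9.170.162.237
  9.171.0.0/16 (9.171.0.0 - 9.171.255.255) does not contain 9.170.162.237
Longest matching prefix is /15 -> next hop EDGE1.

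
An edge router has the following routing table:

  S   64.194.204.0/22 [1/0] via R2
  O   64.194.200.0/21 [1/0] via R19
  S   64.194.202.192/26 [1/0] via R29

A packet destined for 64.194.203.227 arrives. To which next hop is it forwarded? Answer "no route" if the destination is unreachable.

R19

Routes whose prefix contains 64.194.203.227:
  64.194.200.0/21 (64.194.200.0 - 64.194.207.255) -> R19
More-specific entries that do NOT match:
  64.194.202.192/26 (64.194.202.192 - 64.194.202.255) does not contain 64.194.203.227
  64.194.204.0/22 (64.194.204.0 - 64.194.207.255) does not contain 64.194.203.227
Longest matching prefix is /21 -> next hop R19.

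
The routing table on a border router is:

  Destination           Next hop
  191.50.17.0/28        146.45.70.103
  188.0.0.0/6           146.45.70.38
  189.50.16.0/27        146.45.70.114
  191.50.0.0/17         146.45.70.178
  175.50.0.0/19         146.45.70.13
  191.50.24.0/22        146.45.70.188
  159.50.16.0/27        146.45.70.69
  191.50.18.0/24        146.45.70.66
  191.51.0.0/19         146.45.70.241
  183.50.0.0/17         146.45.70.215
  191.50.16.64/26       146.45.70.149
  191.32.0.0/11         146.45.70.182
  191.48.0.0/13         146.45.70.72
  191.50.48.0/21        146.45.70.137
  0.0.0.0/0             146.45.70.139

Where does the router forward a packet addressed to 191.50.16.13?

Routes whose prefix contains 191.50.16.13:
  0.0.0.0/0 (default, matches everything) -> 146.45.70.139
  188.0.0.0/6 (188.0.0.0 - 191.255.255.255) -> 146.45.70.38
  191.32.0.0/11 (191.32.0.0 - 191.63.255.255) -> 146.45.70.182
  191.48.0.0/13 (191.48.0.0 - 191.55.255.255) -> 146.45.70.72
  191.50.0.0/17 (191.50.0.0 - 191.50.127.255) -> 146.45.70.178
More-specific entries that do NOT match:
  191.50.17.0/28 (191.50.17.0 - 191.50.17.15) does not contain 191.50.16.13
  189.50.16.0/27 (189.50.16.0 - 189.50.16.31) does not contain 191.50.16.13
  159.50.16.0/27 (159.50.16.0 - 159.50.16.31) does not contain 191.50.16.13
  191.50.16.64/26 (191.50.16.64 - 191.50.16.127) does not contain 191.50.16.13
  191.50.18.0/24 (191.50.18.0 - 191.50.18.255) does not contain 191.50.16.13
  191.50.24.0/22 (191.50.24.0 - 191.50.27.255) does not contain 191.50.16.13
  191.50.48.0/21 (191.50.48.0 - 191.50.55.255) does not contain 191.50.16.13
  175.50.0.0/19 (175.50.0.0 - 175.50.31.255) does not contain 191.50.16.13
  191.51.0.0/19 (191.51.0.0 - 191.51.31.255) does not contain 191.50.16.13
Longest matching prefix is /17 -> next hop 146.45.70.178.

146.45.70.178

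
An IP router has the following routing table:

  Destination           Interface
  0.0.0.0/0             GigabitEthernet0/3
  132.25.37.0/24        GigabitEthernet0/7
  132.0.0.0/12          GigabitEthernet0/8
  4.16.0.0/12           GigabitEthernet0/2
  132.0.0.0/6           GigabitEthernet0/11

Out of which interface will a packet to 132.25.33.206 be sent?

Routes whose prefix contains 132.25.33.206:
  0.0.0.0/0 (default, matches everything) -> GigabitEthernet0/3
  132.0.0.0/6 (132.0.0.0 - 135.255.255.255) -> GigabitEthernet0/11
More-specific entries that do NOT match:
  132.25.37.0/24 (132.25.37.0 - 132.25.37.255) does not contain 132.25.33.206
  132.0.0.0/12 (132.0.0.0 - 132.15.255.255) does not contain 132.25.33.206
  4.16.0.0/12 (4.16.0.0 - 4.31.255.255) does not contain 132.25.33.206
Longest matching prefix is /6 -> interface GigabitEthernet0/11.

GigabitEthernet0/11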